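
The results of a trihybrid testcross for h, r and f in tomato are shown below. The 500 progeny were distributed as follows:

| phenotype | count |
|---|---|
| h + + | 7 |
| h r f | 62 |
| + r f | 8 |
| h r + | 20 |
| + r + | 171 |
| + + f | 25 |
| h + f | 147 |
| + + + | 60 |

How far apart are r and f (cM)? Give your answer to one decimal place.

The two most frequent reciprocal classes, h + f and + r +, are the parental types, so the F1 was h + f / + r +.
The two rarest classes, h + + and + r f, are the double crossovers. Comparing them with the parentals, only the f allele has switched, so f is the middle locus and the order is h – f – r.
Crossovers in the f–r interval produce the single-crossover classes h r f and + + + (62 + 60 = 122) plus the double crossovers (15).
RF(f–r) = (122 + 15) / 500 = 137/500 = 0.2740 → 27.4 cM.

27.4 cM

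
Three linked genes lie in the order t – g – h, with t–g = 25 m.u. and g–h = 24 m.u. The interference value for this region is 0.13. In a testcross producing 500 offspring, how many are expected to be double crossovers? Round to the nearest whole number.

26

Map distances give recombination frequencies of 0.250 and 0.240 for the two intervals.
With interference 0.13 (so coincidence = 0.87), expected double-crossover frequency = 0.250 × 0.240 × 0.87 = 0.05220.
Expected number = 0.05220 × 500 = 26.10 ≈ 26.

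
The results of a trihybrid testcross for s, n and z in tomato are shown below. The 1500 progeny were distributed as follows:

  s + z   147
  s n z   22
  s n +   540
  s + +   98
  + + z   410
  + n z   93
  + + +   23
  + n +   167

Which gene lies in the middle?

z

The two most frequent reciprocal classes, + + z and s n +, are the parental types, so the F1 was + + z / s n +.
The two rarest classes, + + + and s n z, are the double crossovers. Comparing them with the parentals, only the z allele has switched, so z is the middle locus and the order is s – z – n.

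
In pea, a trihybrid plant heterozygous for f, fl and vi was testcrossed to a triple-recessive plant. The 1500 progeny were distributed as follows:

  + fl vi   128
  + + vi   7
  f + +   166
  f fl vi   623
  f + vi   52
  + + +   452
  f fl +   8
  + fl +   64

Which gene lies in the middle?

The two most frequent reciprocal classes, + + + and f fl vi, are the parental types, so the F1 was + + + / f fl vi.
The two rarest classes, + + vi and f fl +, are the double crossovers. Comparing them with the parentals, only the vi allele has switched, so vi is the middle locus and the order is fl – vi – f.

vi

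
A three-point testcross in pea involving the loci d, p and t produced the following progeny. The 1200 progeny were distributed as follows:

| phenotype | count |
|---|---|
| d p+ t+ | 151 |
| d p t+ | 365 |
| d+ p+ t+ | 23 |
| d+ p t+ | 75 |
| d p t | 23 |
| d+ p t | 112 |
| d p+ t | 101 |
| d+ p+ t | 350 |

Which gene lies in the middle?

t

The two most frequent reciprocal classes, d+ p+ t and d p t+, are the parental types, so the F1 was d+ p+ t / d p t+.
The two rarest classes, d+ p+ t+ and d p t, are the double crossovers. Comparing them with the parentals, only the t allele has switched, so t is the middle locus and the order is d – t – p.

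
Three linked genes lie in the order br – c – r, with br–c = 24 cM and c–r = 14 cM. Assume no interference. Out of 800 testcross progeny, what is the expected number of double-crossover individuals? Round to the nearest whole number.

Map distances give recombination frequencies of 0.240 and 0.140 for the two intervals.
With no interference, expected double-crossover frequency = 0.240 × 0.140 = 0.03360.
Expected number = 0.03360 × 800 = 26.88 ≈ 27.

27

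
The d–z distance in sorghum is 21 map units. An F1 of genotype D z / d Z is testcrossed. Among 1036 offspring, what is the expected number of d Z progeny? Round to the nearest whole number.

A map distance of 21 map units corresponds to a recombination frequency of 0.210.
The F1 is D z / d Z, so d Z is a parental gamete class with expected frequency (1 − r)/2 = 0.790/2 = 0.3950.
Expected number = 0.3950 × 1036 = 409.22 ≈ 409.

409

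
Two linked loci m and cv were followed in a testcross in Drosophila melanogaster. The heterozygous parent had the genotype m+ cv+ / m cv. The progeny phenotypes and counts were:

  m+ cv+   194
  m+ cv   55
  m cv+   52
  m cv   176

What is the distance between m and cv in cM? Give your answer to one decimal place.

22.4 cM

The recombinant classes are m+ cv and m cv+: 55 + 52 = 107.
Recombination frequency = 107/477 = 0.2243 ≈ 22.4%, i.e. 22.4 cM.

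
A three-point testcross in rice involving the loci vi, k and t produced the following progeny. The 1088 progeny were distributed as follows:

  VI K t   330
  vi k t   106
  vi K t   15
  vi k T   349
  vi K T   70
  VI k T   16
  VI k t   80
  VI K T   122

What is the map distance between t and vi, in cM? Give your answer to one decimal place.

The two most frequent reciprocal classes, vi k T and VI K t, are the parental types, so the F1 was vi k T / VI K t.
The two rarest classes, VI k T and vi K t, are the double crossovers. Comparing them with the parentals, only the vi allele has switched, so vi is the middle locus and the order is t – vi – k.
Crossovers in the t–vi interval produce the single-crossover classes vi k t and VI K T (106 + 122 = 228) plus the double crossovers (31).
RF(t–vi) = (228 + 31) / 1088 = 259/1088 = 0.2381 → 23.8 cM.

23.8 cM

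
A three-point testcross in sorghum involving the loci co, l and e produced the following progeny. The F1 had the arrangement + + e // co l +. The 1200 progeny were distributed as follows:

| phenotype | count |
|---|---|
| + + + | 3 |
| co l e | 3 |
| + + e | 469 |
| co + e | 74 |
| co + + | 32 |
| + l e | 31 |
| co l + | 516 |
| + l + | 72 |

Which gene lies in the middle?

The two rarest classes, + + + and co l e, are the double crossovers. Comparing them with the parentals, only the e allele has switched, so e is the middle locus and the order is l – e – co.

e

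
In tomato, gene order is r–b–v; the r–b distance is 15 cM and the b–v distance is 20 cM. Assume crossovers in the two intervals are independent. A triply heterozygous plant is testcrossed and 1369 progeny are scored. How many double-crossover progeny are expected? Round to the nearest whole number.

Map distances give recombination frequencies of 0.150 and 0.200 for the two intervals.
With no interference, expected double-crossover frequency = 0.150 × 0.200 = 0.03000.
Expected number = 0.03000 × 1369 = 41.07 ≈ 41.

41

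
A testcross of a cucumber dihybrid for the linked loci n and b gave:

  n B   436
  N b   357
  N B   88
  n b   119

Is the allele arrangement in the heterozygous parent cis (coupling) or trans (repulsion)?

trans

The two most frequent classes are N b (357) and n B (436); these are the parental (non-recombinant) types.
So the F1 carried N b on one chromosome and n B on the other — the recessive alleles are on opposite chromosomes (trans / repulsion).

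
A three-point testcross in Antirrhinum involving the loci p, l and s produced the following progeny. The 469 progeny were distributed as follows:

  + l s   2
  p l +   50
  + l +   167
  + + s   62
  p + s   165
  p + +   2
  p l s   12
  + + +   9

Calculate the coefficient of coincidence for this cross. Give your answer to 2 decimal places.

The two most frequent reciprocal classes, + l + and p + s, are the parental types, so the F1 was + l + / p + s.
The two rarest classes, + l s and p + +, are the double crossovers. Comparing them with the parentals, only the s allele has switched, so s is the middle locus and the order is p – s – l.
p–s: (112 + 4)/469 = 0.2473; s–l: (21 + 4)/469 = 0.0533.
Expected DCO frequency = 0.2473 × 0.0533 ≈ 0.01318; observed = 4/469 ≈ 0.00853.
Coefficient of coincidence = 0.00853/0.01318 ≈ 0.65.

0.65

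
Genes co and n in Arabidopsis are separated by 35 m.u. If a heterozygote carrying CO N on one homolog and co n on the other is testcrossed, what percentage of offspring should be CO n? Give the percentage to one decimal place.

A map distance of 35 m.u. corresponds to a recombination frequency of 0.350.
The F1 is CO N / co n, so CO n is a recombinant gamete class with expected frequency r/2 = 0.350/2 = 0.1750.
That is 0.1750 = 17.5% of the progeny.

17.5%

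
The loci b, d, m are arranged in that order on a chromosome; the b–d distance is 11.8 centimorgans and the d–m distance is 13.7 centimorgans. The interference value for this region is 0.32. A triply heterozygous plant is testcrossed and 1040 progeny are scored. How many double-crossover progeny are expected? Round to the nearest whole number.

Map distances give recombination frequencies of 0.118 and 0.137 for the two intervals.
With interference 0.32 (so coincidence = 0.68), expected double-crossover frequency = 0.118 × 0.137 × 0.68 = 0.01099.
Expected number = 0.01099 × 1040 = 11.43 ≈ 11.

11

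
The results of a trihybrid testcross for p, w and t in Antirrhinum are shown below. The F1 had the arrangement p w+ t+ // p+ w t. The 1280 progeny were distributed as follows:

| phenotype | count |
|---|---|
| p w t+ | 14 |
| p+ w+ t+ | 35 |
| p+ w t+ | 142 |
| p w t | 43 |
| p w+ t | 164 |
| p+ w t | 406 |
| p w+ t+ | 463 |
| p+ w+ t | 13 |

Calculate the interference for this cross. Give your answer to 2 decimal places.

0.01

The two rarest classes, p w t+ and p+ w+ t, are the double crossovers. Comparing them with the parentals, only the w allele has switched, so w is the middle locus and the order is p – w – t.
p–w: (78 + 27)/1280 = 0.0820; w–t: (306 + 27)/1280 = 0.2602.
Expected DCO frequency = 0.0820 × 0.2602 ≈ 0.02134; observed = 27/1280 ≈ 0.02109.
Coefficient of coincidence = 0.02109/0.02134 ≈ 0.99; interference = 1 − 0.99 = 0.01.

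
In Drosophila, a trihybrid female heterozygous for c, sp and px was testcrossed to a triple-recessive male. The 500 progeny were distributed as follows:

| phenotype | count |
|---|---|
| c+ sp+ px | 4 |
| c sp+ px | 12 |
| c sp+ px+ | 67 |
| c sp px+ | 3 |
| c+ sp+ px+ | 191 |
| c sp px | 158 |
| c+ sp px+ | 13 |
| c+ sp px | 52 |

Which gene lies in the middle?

The two most frequent reciprocal classes, c+ sp+ px+ and c sp px, are the parental types, so the F1 was c+ sp+ px+ / c sp px.
The two rarest classes, c+ sp+ px and c sp px+, are the double crossovers. Comparing them with the parentals, only the px allele has switched, so px is the middle locus and the order is sp – px – c.

px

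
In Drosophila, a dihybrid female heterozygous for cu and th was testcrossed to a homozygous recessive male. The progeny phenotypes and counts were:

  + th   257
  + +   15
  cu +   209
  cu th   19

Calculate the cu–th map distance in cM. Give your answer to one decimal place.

The two most frequent classes, + th (257) and cu + (209), are the parental types, so the F1 was + th / cu +.
The recombinant classes are + + and cu th: 15 + 19 = 34.
Recombination frequency = 34/500 = 0.0680 ≈ 6.8%, i.e. 6.8 cM.

6.8 cM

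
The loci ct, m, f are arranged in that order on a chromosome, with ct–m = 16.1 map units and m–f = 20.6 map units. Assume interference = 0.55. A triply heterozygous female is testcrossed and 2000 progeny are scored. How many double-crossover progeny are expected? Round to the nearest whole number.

Map distances give recombination frequencies of 0.161 and 0.206 for the two intervals.
With interference 0.55 (so coincidence = 0.45), expected double-crossover frequency = 0.161 × 0.206 × 0.45 = 0.01492.
Expected number = 0.01492 × 2000 = 29.85 ≈ 30.

30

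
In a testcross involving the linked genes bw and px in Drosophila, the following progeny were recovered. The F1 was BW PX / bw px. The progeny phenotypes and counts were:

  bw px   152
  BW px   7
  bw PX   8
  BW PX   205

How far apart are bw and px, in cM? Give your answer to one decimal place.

The recombinant classes are BW px and bw PX: 7 + 8 = 15.
Recombination frequency = 15/372 = 0.0403 ≈ 4.0%, i.e. 4.0 cM.

4.0 cM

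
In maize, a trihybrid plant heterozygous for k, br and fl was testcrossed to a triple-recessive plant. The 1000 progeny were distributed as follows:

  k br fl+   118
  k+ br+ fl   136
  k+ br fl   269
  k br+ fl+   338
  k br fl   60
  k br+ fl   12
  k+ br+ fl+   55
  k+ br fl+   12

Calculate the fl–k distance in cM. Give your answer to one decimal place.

13.9 cM

The two most frequent reciprocal classes, k br+ fl+ and k+ br fl, are the parental types, so the F1 was k br+ fl+ / k+ br fl.
The two rarest classes, k br+ fl and k+ br fl+, are the double crossovers. Comparing them with the parentals, only the fl allele has switched, so fl is the middle locus and the order is br – fl – k.
Crossovers in the fl–k interval produce the single-crossover classes k+ br+ fl+ and k br fl (55 + 60 = 115) plus the double crossovers (24).
RF(fl–k) = (115 + 24) / 1000 = 139/1000 = 0.1390 → 13.9 cM.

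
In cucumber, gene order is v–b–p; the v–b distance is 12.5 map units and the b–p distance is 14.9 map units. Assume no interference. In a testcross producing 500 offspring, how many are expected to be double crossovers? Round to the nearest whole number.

9

Map distances give recombination frequencies of 0.125 and 0.149 for the two intervals.
With no interference, expected double-crossover frequency = 0.125 × 0.149 = 0.01862.
Expected number = 0.01862 × 500 = 9.31 ≈ 9.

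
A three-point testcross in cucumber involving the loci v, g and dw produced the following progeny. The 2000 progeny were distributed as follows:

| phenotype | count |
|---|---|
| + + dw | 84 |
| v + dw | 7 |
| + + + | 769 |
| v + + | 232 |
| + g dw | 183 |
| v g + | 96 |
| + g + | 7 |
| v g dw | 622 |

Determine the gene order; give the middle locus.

g

The two most frequent reciprocal classes, + + + and v g dw, are the parental types, so the F1 was + + + / v g dw.
The two rarest classes, + g + and v + dw, are the double crossovers. Comparing them with the parentals, only the g allele has switched, so g is the middle locus and the order is dw – g – v.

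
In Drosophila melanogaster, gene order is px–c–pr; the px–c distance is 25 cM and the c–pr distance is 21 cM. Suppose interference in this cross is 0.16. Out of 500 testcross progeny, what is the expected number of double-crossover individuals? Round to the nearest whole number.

22

Map distances give recombination frequencies of 0.250 and 0.210 for the two intervals.
With interference 0.16 (so coincidence = 0.84), expected double-crossover frequency = 0.250 × 0.210 × 0.84 = 0.04410.
Expected number = 0.04410 × 500 = 22.05 ≈ 22.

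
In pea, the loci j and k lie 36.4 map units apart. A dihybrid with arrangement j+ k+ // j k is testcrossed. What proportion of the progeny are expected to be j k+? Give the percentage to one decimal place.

A map distance of 36.4 map units corresponds to a recombination frequency of 0.364.
The F1 is j+ k+ / j k, so j k+ is a recombinant gamete class with expected frequency r/2 = 0.364/2 = 0.1820.
That is 0.1820 = 18.2% of the progeny.

18.2%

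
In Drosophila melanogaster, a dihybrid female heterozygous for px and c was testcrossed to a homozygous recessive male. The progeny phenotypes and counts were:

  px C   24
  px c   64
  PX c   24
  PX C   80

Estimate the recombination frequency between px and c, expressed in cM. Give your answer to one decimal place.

25.0 cM

The two most frequent classes, PX C (80) and px c (64), are the parental types, so the F1 was PX C / px c.
The recombinant classes are PX c and px C: 24 + 24 = 48.
Recombination frequency = 48/192 = 0.2500 ≈ 25.0%, i.e. 25.0 cM.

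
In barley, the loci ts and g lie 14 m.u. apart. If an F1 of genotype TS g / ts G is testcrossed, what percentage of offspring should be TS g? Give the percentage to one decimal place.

A map distance of 14 m.u. corresponds to a recombination frequency of 0.140.
The F1 is TS g / ts G, so TS g is a parental gamete class with expected frequency (1 − r)/2 = 0.860/2 = 0.4300.
That is 0.4300 = 43.0% of the progeny.

43.0%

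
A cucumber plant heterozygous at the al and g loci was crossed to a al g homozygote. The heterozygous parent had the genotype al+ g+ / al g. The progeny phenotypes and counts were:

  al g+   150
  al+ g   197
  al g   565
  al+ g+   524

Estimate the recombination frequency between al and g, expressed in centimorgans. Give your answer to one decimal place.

24.2 centimorgans

The recombinant classes are al+ g and al g+: 197 + 150 = 347.
Recombination frequency = 347/1436 = 0.2416 ≈ 24.2%, i.e. 24.2 centimorgans.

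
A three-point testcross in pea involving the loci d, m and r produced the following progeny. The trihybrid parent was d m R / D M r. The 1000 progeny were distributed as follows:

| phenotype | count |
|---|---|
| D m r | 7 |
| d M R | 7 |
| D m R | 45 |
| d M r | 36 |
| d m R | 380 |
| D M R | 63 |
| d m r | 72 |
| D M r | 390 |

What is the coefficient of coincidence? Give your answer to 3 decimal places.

The two rarest classes, d M R and D m r, are the double crossovers. Comparing them with the parentals, only the m allele has switched, so m is the middle locus and the order is r – m – d.
r–m: (135 + 14)/1000 = 0.1490; m–d: (81 + 14)/1000 = 0.0950.
Expected DCO frequency = 0.1490 × 0.0950 ≈ 0.01415; observed = 14/1000 ≈ 0.01400.
Coefficient of coincidence = 0.01400/0.01415 ≈ 0.989.

0.989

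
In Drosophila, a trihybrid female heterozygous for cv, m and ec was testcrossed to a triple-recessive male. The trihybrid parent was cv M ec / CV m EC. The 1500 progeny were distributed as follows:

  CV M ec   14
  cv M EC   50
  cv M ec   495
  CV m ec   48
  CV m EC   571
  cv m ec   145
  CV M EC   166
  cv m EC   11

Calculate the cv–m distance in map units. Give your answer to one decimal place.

22.4 map units

The two rarest classes, CV M ec and cv m EC, are the double crossovers. Comparing them with the parentals, only the cv allele has switched, so cv is the middle locus and the order is m – cv – ec.
Crossovers in the m–cv interval produce the single-crossover classes cv m ec and CV M EC (145 + 166 = 311) plus the double crossovers (25).
RF(m–cv) = (311 + 25) / 1500 = 336/1500 = 0.2240 → 22.4 map units.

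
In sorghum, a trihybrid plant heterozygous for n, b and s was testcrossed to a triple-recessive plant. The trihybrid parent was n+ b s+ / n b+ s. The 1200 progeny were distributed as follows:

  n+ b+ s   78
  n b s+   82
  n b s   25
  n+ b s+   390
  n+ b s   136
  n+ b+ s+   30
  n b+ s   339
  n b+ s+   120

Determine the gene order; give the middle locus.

The two rarest classes, n+ b+ s+ and n b s, are the double crossovers. Comparing them with the parentals, only the b allele has switched, so b is the middle locus and the order is s – b – n.

b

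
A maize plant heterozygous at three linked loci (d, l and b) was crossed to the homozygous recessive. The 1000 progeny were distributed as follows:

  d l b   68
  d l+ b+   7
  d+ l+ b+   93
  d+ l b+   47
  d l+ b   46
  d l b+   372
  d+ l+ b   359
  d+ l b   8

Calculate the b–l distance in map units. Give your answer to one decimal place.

The two most frequent reciprocal classes, d l b+ and d+ l+ b, are the parental types, so the F1 was d l b+ / d+ l+ b.
The two rarest classes, d l+ b+ and d+ l b, are the double crossovers. Comparing them with the parentals, only the l allele has switched, so l is the middle locus and the order is b – l – d.
Crossovers in the b–l interval produce the single-crossover classes d l b and d+ l+ b+ (68 + 93 = 161) plus the double crossovers (15).
RF(b–l) = (161 + 15) / 1000 = 176/1000 = 0.1760 → 17.6 map units.

17.6 map units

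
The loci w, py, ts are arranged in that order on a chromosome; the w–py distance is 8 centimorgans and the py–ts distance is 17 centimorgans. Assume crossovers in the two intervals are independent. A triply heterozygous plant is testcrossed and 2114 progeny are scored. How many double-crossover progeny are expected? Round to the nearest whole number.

29

Map distances give recombination frequencies of 0.080 and 0.170 for the two intervals.
With no interference, expected double-crossover frequency = 0.080 × 0.170 = 0.01360.
Expected number = 0.01360 × 2114 = 28.75 ≈ 29.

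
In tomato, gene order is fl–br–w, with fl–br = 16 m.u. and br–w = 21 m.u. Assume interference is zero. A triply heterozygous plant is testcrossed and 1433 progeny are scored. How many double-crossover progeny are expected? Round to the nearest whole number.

48

Map distances give recombination frequencies of 0.160 and 0.210 for the two intervals.
With no interference, expected double-crossover frequency = 0.160 × 0.210 = 0.03360.
Expected number = 0.03360 × 1433 = 48.15 ≈ 48.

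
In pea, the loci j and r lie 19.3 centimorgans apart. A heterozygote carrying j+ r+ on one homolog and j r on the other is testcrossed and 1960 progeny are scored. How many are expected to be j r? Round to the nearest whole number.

A map distance of 19.3 centimorgans corresponds to a recombination frequency of 0.193.
The F1 is j+ r+ / j r, so j r is a parental gamete class with expected frequency (1 − r)/2 = 0.807/2 = 0.4035.
Expected number = 0.4035 × 1960 = 790.86 ≈ 791.

791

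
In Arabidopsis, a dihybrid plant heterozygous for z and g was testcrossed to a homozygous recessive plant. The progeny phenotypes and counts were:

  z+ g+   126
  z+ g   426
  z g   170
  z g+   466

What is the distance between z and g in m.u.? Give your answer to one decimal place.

The two most frequent classes, z+ g (426) and z g+ (466), are the parental types, so the F1 was z+ g / z g+.
The recombinant classes are z+ g+ and z g: 126 + 170 = 296.
Recombination frequency = 296/1188 = 0.2492 ≈ 24.9%, i.e. 24.9 m.u.

24.9 m.u.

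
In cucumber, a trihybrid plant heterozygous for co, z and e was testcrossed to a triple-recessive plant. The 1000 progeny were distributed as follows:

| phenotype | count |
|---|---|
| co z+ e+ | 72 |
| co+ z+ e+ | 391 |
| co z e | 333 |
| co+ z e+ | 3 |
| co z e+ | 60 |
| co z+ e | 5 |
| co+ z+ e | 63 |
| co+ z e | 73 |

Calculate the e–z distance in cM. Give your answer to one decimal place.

13.1 cM

The two most frequent reciprocal classes, co+ z+ e+ and co z e, are the parental types, so the F1 was co+ z+ e+ / co z e.
The two rarest classes, co+ z e+ and co z+ e, are the double crossovers. Comparing them with the parentals, only the z allele has switched, so z is the middle locus and the order is e – z – co.
Crossovers in the e–z interval produce the single-crossover classes co+ z+ e and co z e+ (63 + 60 = 123) plus the double crossovers (8).
RF(e–z) = (123 + 8) / 1000 = 131/1000 = 0.1310 → 13.1 cM.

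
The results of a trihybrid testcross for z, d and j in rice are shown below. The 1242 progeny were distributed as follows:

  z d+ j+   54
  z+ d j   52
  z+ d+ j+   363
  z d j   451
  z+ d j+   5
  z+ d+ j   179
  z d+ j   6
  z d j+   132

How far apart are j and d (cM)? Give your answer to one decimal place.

The two most frequent reciprocal classes, z d j and z+ d+ j+, are the parental types, so the F1 was z d j / z+ d+ j+.
The two rarest classes, z d+ j and z+ d j+, are the double crossovers. Comparing them with the parentals, only the d allele has switched, so d is the middle locus and the order is j – d – z.
Crossovers in the j–d interval produce the single-crossover classes z d j+ and z+ d+ j (132 + 179 = 311) plus the double crossovers (11).
RF(j–d) = (311 + 11) / 1242 = 322/1242 = 0.2593 → 25.9 cM.

25.9 cM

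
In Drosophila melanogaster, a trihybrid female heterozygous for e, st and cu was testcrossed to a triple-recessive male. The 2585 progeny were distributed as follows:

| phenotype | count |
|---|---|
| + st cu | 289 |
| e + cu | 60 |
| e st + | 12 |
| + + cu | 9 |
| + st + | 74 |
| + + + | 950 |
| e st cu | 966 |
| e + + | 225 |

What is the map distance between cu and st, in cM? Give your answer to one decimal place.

The two most frequent reciprocal classes, + + + and e st cu, are the parental types, so the F1 was + + + / e st cu.
The two rarest classes, + + cu and e st +, are the double crossovers. Comparing them with the parentals, only the cu allele has switched, so cu is the middle locus and the order is e – cu – st.
Crossovers in the cu–st interval produce the single-crossover classes + st + and e + cu (74 + 60 = 134) plus the double crossovers (21).
RF(cu–st) = (134 + 21) / 2585 = 155/2585 = 0.0600 → 6.0 cM.

6.0 cM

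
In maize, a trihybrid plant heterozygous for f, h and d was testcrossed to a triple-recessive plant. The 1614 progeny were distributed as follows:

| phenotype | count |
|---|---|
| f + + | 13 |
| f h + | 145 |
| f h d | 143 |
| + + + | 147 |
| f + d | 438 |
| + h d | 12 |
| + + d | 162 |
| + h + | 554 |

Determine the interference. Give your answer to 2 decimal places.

The two most frequent reciprocal classes, + h + and f + d, are the parental types, so the F1 was + h + / f + d.
The two rarest classes, + h d and f + +, are the double crossovers. Comparing them with the parentals, only the d allele has switched, so d is the middle locus and the order is h – d – f.
h–d: (290 + 25)/1614 = 0.1952; d–f: (307 + 25)/1614 = 0.2057.
Expected DCO frequency = 0.1952 × 0.2057 ≈ 0.04015; observed = 25/1614 ≈ 0.01549.
Coefficient of coincidence = 0.01549/0.04015 ≈ 0.39; interference = 1 − 0.39 = 0.61.

0.61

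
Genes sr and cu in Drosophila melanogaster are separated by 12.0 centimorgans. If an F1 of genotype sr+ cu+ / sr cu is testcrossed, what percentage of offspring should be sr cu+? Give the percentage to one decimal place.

A map distance of 12.0 centimorgans corresponds to a recombination frequency of 0.120.
The F1 is sr+ cu+ / sr cu, so sr cu+ is a recombinant gamete class with expected frequency r/2 = 0.120/2 = 0.0600.
That is 0.0600 = 6.0% of the progeny.

6.0%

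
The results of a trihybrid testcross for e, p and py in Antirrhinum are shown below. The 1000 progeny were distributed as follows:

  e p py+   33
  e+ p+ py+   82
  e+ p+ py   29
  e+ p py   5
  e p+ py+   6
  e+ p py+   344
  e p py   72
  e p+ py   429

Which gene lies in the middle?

The two most frequent reciprocal classes, e+ p py+ and e p+ py, are the parental types, so the F1 was e+ p py+ / e p+ py.
The two rarest classes, e+ p py and e p+ py+, are the double crossovers. Comparing them with the parentals, only the py allele has switched, so py is the middle locus and the order is e – py – p.

py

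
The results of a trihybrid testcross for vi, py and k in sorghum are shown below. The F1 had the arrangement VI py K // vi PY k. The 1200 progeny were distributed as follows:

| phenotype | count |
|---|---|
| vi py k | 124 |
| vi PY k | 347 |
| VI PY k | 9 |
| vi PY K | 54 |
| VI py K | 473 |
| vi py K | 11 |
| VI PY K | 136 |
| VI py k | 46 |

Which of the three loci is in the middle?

The two rarest classes, vi py K and VI PY k, are the double crossovers. Comparing them with the parentals, only the vi allele has switched, so vi is the middle locus and the order is k – vi – py.

vi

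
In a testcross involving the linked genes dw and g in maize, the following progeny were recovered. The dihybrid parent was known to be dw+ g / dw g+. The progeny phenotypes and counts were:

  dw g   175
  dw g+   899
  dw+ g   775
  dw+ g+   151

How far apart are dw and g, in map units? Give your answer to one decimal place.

16.3 map units

The recombinant classes are dw+ g+ and dw g: 151 + 175 = 326.
Recombination frequency = 326/2000 = 0.1630 ≈ 16.3%, i.e. 16.3 map units.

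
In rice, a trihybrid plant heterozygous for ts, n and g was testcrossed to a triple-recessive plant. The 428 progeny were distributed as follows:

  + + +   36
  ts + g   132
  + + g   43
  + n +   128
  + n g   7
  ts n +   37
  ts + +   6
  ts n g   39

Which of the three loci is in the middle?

The two most frequent reciprocal classes, + n + and ts + g, are the parental types, so the F1 was + n + / ts + g.
The two rarest classes, + n g and ts + +, are the double crossovers. Comparing them with the parentals, only the g allele has switched, so g is the middle locus and the order is n – g – ts.

g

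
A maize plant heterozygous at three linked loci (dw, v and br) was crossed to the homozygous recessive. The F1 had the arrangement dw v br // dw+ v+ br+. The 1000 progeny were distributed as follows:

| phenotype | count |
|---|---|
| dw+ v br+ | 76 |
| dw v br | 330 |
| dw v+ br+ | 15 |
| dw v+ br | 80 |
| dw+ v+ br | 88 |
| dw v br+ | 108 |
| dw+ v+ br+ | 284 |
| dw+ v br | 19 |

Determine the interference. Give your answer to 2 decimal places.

0.22

The two rarest classes, dw+ v br and dw v+ br+, are the double crossovers. Comparing them with the parentals, only the dw allele has switched, so dw is the middle locus and the order is v – dw – br.
v–dw: (156 + 34)/1000 = 0.1900; dw–br: (196 + 34)/1000 = 0.2300.
Expected DCO frequency = 0.1900 × 0.2300 ≈ 0.04370; observed = 34/1000 ≈ 0.03400.
Coefficient of coincidence = 0.03400/0.04370 ≈ 0.78; interference = 1 − 0.78 = 0.22.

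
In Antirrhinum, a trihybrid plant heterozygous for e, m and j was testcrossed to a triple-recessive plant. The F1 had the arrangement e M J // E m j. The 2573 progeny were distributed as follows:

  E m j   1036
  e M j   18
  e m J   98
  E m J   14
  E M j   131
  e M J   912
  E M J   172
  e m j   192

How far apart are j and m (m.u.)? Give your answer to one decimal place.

The two rarest classes, e M j and E m J, are the double crossovers. Comparing them with the parentals, only the j allele has switched, so j is the middle locus and the order is e – j – m.
Crossovers in the j–m interval produce the single-crossover classes e m J and E M j (98 + 131 = 229) plus the double crossovers (32).
RF(j–m) = (229 + 32) / 2573 = 261/2573 = 0.1014 → 10.1 m.u.

10.1 m.u.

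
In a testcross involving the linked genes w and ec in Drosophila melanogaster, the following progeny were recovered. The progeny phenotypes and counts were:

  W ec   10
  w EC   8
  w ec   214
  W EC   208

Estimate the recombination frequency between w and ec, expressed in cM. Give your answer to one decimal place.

The two most frequent classes, W EC (208) and w ec (214), are the parental types, so the F1 was W EC / w ec.
The recombinant classes are W ec and w EC: 10 + 8 = 18.
Recombination frequency = 18/440 = 0.0409 ≈ 4.1%, i.e. 4.1 cM.

4.1 cM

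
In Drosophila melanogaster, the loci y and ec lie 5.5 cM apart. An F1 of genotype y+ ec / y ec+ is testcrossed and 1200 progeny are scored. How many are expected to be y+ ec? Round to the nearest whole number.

A map distance of 5.5 cM corresponds to a recombination frequency of 0.055.
The F1 is y+ ec / y ec+, so y+ ec is a parental gamete class with expected frequency (1 − r)/2 = 0.945/2 = 0.4725.
Expected number = 0.4725 × 1200 = 567.00 ≈ 567.

567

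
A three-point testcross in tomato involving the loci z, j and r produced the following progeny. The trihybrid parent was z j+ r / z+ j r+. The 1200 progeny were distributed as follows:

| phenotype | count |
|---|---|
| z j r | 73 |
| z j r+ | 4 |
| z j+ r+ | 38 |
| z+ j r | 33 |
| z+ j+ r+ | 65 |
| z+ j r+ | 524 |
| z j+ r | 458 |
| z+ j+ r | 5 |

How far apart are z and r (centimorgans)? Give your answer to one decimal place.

The two rarest classes, z+ j+ r and z j r+, are the double crossovers. Comparing them with the parentals, only the z allele has switched, so z is the middle locus and the order is r – z – j.
Crossovers in the r–z interval produce the single-crossover classes z j+ r+ and z+ j r (38 + 33 = 71) plus the double crossovers (9).
RF(r–z) = (71 + 9) / 1200 = 80/1200 = 0.0667 → 6.7 centimorgans.

6.7 centimorgans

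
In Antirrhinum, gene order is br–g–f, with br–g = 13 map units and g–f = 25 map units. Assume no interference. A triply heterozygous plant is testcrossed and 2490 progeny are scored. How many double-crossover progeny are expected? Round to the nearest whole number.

Map distances give recombination frequencies of 0.130 and 0.250 for the two intervals.
With no interference, expected double-crossover frequency = 0.130 × 0.250 = 0.03250.
Expected number = 0.03250 × 2490 = 80.92 ≈ 81.

81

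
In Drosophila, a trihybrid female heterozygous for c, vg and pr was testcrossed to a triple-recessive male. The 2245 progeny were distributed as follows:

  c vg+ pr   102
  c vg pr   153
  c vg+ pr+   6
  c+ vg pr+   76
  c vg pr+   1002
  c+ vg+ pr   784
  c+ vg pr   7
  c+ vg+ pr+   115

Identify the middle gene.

The two most frequent reciprocal classes, c+ vg+ pr and c vg pr+, are the parental types, so the F1 was c+ vg+ pr / c vg pr+.
The two rarest classes, c+ vg pr and c vg+ pr+, are the double crossovers. Comparing them with the parentals, only the vg allele has switched, so vg is the middle locus and the order is c – vg – pr.

vg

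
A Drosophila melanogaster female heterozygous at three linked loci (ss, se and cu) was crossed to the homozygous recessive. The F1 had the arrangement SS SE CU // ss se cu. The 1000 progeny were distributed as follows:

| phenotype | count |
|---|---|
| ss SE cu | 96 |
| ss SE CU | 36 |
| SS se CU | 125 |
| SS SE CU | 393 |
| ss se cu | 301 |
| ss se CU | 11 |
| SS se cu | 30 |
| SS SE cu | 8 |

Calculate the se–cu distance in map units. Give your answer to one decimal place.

The two rarest classes, SS SE cu and ss se CU, are the double crossovers. Comparing them with the parentals, only the cu allele has switched, so cu is the middle locus and the order is se – cu – ss.
Crossovers in the se–cu interval produce the single-crossover classes SS se CU and ss SE cu (125 + 96 = 221) plus the double crossovers (19).
RF(se–cu) = (221 + 19) / 1000 = 240/1000 = 0.2400 → 24.0 map units.

24.0 map units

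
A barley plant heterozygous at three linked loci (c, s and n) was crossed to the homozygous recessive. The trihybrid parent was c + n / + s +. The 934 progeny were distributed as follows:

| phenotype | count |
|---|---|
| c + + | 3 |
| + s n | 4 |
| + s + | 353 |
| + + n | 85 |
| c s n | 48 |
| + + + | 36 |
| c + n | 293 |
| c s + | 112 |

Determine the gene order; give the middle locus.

The two rarest classes, c + + and + s n, are the double crossovers. Comparing them with the parentals, only the n allele has switched, so n is the middle locus and the order is s – n – c.

n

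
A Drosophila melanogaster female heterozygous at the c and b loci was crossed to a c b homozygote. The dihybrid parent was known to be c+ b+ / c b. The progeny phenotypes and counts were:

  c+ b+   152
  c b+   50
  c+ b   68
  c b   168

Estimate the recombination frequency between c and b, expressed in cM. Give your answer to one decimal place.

26.9 cM

The recombinant classes are c+ b and c b+: 68 + 50 = 118.
Recombination frequency = 118/438 = 0.2694 ≈ 26.9%, i.e. 26.9 cM.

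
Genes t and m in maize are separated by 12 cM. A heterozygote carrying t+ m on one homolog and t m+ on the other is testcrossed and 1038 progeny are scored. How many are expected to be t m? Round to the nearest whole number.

A map distance of 12 cM corresponds to a recombination frequency of 0.120.
The F1 is t+ m / t m+, so t m is a recombinant gamete class with expected frequency r/2 = 0.120/2 = 0.0600.
Expected number = 0.0600 × 1038 = 62.28 ≈ 62.

62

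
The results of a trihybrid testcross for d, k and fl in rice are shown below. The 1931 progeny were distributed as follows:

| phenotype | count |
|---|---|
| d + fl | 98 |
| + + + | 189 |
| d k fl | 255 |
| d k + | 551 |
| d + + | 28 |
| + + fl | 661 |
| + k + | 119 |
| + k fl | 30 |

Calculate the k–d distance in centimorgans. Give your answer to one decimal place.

14.2 centimorgans

The two most frequent reciprocal classes, + + fl and d k +, are the parental types, so the F1 was + + fl / d k +.
The two rarest classes, + k fl and d + +, are the double crossovers. Comparing them with the parentals, only the k allele has switched, so k is the middle locus and the order is fl – k – d.
Crossovers in the k–d interval produce the single-crossover classes d + fl and + k + (98 + 119 = 217) plus the double crossovers (58).
RF(k–d) = (217 + 58) / 1931 = 275/1931 = 0.1424 → 14.2 centimorgans.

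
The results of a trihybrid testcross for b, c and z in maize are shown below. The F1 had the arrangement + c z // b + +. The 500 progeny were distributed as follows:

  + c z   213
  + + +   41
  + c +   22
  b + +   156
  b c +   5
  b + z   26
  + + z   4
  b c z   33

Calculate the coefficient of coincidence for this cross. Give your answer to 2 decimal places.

0.95

The two rarest classes, + + z and b c +, are the double crossovers. Comparing them with the parentals, only the c allele has switched, so c is the middle locus and the order is z – c – b.
z–c: (48 + 9)/500 = 0.1140; c–b: (74 + 9)/500 = 0.1660.
Expected DCO frequency = 0.1140 × 0.1660 ≈ 0.01892; observed = 9/500 ≈ 0.01800.
Coefficient of coincidence = 0.01800/0.01892 ≈ 0.95.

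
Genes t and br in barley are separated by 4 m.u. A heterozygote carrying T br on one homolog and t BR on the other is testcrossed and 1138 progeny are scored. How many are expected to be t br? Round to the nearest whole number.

A map distance of 4 m.u. corresponds to a recombination frequency of 0.040.
The F1 is T br / t BR, so t br is a recombinant gamete class with expected frequency r/2 = 0.040/2 = 0.0200.
Expected number = 0.0200 × 1138 = 22.76 ≈ 23.

23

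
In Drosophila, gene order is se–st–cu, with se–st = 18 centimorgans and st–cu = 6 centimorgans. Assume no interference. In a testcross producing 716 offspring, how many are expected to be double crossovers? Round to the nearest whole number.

Map distances give recombination frequencies of 0.180 and 0.060 for the two intervals.
With no interference, expected double-crossover frequency = 0.180 × 0.060 = 0.01080.
Expected number = 0.01080 × 716 = 7.73 ≈ 8.

8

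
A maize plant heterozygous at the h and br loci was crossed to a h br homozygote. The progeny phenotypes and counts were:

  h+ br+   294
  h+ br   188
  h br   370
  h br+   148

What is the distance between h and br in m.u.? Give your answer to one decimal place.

The two most frequent classes, h+ br+ (294) and h br (370), are the parental types, so the F1 was h+ br+ / h br.
The recombinant classes are h+ br and h br+: 188 + 148 = 336.
Recombination frequency = 336/1000 = 0.3360 ≈ 33.6%, i.e. 33.6 m.u.

33.6 m.u.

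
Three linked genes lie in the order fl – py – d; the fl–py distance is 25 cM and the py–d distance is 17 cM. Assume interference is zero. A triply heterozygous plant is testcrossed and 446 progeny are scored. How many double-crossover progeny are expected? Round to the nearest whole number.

Map distances give recombination frequencies of 0.250 and 0.170 for the two intervals.
With no interference, expected double-crossover frequency = 0.250 × 0.170 = 0.04250.
Expected number = 0.04250 × 446 = 18.96 ≈ 19.

19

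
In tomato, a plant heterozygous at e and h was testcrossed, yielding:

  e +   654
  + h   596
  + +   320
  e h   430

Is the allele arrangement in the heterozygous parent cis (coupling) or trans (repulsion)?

trans

The two most frequent classes are + h (596) and e + (654); these are the parental (non-recombinant) types.
So the F1 carried + h on one chromosome and e + on the other — the recessive alleles are on opposite chromosomes (trans / repulsion).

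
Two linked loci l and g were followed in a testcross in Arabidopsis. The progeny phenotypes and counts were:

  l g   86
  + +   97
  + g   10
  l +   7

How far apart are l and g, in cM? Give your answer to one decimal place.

The two most frequent classes, + + (97) and l g (86), are the parental types, so the F1 was + + / l g.
The recombinant classes are + g and l +: 10 + 7 = 17.
Recombination frequency = 17/200 = 0.0850 ≈ 8.5%, i.e. 8.5 cM.

8.5 cM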